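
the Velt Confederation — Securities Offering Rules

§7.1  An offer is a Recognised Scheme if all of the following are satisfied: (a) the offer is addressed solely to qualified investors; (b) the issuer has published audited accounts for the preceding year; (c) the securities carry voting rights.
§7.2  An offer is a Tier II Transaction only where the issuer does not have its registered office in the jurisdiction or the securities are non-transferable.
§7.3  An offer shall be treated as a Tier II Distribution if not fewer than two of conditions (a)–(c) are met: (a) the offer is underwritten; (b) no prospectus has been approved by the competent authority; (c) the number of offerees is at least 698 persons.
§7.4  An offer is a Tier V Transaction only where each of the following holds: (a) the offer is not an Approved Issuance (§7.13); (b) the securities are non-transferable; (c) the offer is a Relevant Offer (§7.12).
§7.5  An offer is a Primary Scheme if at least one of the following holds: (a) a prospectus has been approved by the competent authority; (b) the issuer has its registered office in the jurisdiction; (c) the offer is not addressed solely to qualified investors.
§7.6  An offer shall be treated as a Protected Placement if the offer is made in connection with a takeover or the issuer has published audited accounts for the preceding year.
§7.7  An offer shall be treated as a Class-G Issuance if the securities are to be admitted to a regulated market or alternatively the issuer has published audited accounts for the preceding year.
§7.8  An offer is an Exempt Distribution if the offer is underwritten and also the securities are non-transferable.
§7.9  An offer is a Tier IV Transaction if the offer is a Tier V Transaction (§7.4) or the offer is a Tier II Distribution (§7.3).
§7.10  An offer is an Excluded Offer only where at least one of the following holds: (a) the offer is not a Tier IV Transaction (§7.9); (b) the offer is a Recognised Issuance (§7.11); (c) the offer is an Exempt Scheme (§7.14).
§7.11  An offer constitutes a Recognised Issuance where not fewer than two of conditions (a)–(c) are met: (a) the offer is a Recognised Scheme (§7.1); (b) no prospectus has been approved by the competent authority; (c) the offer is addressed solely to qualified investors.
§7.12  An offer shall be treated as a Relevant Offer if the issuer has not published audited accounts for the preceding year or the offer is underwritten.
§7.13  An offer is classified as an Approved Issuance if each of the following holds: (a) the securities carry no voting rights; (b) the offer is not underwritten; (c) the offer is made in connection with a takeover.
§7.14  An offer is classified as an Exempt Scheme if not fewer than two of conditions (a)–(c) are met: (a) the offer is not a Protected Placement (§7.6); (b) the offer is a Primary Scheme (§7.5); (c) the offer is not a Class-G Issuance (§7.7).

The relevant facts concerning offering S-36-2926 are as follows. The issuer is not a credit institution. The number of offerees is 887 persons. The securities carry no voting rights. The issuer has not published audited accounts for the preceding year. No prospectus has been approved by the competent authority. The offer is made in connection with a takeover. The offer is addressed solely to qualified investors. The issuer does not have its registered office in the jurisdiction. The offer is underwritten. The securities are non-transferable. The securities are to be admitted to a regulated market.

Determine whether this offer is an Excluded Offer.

Yes

§7.13 — Approved Issuance: [the securities carry no voting rights? yes] AND [the offer is not underwritten? no] AND [the offer is made in connection with a takeover? yes] → not satisfied.
§7.12 — Relevant Offer: [the issuer has not published audited accounts for the preceding year? yes] OR [the offer is underwritten? yes] → satisfied.
§7.4 — Tier V Transaction: [not an Approved Issuance (§7.13)? yes] AND [the securities are non-transferable? yes] AND [Relevant Offer (§7.12)? yes] → satisfied.
§7.3 — Tier II Distribution: the offer is underwritten? yes; no prospectus has been approved by the competent authority? yes; number of offerees: 887 persons ≥ 698 persons? yes — 3 of 3 hold (need ≥2) → satisfied.
§7.9 — Tier IV Transaction: [Tier V Transaction (§7.4)? yes] OR [Tier II Distribution (§7.3)? yes] → satisfied.
§7.1 — Recognised Scheme: [the offer is addressed solely to qualified investors? yes] AND [the issuer has published audited accounts for the preceding year? no] AND [the securities carry voting rights? no] → not satisfied.
§7.11 — Recognised Issuance: Recognised Scheme (§7.1)? no; no prospectus has been approved by the competent authority? yes; the offer is addressed solely to qualified investors? yes — 2 of 3 hold (need ≥2) → satisfied.
§7.6 — Protected Placement: [the offer is made in connection with a takeover? yes] OR [the issuer has published audited accounts for the preceding year? no] → satisfied.
§7.5 — Primary Scheme: [a prospectus has been approved by the competent authority? no] OR [the issuer has its registered office in the jurisdiction? no] OR [the offer is not addressed solely to qualified investors? no] → not satisfied.
§7.7 — Class-G Issuance: [the securities are to be admitted to a regulated market? yes] OR [the issuer has published audited accounts for the preceding year? no] → satisfied.
§7.14 — Exempt Scheme: not a Protected Placement (§7.6)? no; Primary Scheme (§7.5)? no; not a Class-G Issuance (§7.7)? no — 0 of 3 hold (need ≥2) → not satisfied.
§7.10 — Excluded Offer: [not a Tier IV Transaction (§7.9)? no] OR [Recognised Issuance (§7.11)? yes] OR [Exempt Scheme (§7.14)? no] → satisfied.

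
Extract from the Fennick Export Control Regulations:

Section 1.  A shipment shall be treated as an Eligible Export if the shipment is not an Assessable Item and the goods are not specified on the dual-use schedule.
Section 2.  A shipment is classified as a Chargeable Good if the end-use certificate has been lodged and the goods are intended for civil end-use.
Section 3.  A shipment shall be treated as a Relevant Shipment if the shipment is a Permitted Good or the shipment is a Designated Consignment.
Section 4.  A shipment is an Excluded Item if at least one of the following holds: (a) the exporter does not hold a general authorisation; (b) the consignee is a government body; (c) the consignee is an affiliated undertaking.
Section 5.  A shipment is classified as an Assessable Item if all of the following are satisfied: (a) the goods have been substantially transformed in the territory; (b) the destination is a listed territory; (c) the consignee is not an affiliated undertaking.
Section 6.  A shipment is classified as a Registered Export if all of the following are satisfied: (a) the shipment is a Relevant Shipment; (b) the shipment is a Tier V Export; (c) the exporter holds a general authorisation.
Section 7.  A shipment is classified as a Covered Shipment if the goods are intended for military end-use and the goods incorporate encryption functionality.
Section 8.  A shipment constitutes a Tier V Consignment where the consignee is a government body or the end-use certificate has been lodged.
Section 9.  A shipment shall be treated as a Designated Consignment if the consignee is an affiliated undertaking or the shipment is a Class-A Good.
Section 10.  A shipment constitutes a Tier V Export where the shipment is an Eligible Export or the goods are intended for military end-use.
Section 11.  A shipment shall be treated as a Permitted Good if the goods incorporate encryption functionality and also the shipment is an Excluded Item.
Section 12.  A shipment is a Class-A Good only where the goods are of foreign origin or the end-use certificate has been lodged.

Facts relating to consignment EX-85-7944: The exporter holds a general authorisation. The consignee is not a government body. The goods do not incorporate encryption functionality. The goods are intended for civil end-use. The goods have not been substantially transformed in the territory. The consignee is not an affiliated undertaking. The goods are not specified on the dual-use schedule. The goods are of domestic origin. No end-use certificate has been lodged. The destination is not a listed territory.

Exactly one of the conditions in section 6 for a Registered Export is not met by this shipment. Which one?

Under section 4: the exporter does not hold a general authorisation? no; or the consignee is a government body? no; or the consignee is an affiliated undertaking? no. So the shipment is not an Excluded Item.
Under section 11: the goods incorporate encryption functionality? no; and Excluded Item (section 4)? no. So the shipment is not a Permitted Good.
Under section 12: the goods are of foreign origin? no; or the end-use certificate has been lodged? no. So the shipment is not a Class-A Good.
Under section 9: the consignee is an affiliated undertaking? no; or Class-A Good (section 12)? no. So the shipment is not a Designated Consignment.
Under section 3: Permitted Good (section 11)? no; or Designated Consignment (section 9)? no. So the shipment is not a Relevant Shipment.
Under section 5: the goods have been substantially transformed in the territory? no; and the destination is a listed territory? no; and the consignee is not an affiliated undertaking? yes. So the shipment is not an Assessable Item.
Under section 1: not an Assessable Item (section 5)? yes; and the goods are not specified on the dual-use schedule? yes. So the shipment is an Eligible Export.
Under section 10: Eligible Export (section 1)? yes; or the goods are intended for military end-use? no. So the shipment is a Tier V Export.
Under section 6: Relevant Shipment (section 3)? no; and Tier V Export (section 10)? yes; and the exporter holds a general authorisation? yes. So the shipment is not a Registered Export.

Relevant Shipment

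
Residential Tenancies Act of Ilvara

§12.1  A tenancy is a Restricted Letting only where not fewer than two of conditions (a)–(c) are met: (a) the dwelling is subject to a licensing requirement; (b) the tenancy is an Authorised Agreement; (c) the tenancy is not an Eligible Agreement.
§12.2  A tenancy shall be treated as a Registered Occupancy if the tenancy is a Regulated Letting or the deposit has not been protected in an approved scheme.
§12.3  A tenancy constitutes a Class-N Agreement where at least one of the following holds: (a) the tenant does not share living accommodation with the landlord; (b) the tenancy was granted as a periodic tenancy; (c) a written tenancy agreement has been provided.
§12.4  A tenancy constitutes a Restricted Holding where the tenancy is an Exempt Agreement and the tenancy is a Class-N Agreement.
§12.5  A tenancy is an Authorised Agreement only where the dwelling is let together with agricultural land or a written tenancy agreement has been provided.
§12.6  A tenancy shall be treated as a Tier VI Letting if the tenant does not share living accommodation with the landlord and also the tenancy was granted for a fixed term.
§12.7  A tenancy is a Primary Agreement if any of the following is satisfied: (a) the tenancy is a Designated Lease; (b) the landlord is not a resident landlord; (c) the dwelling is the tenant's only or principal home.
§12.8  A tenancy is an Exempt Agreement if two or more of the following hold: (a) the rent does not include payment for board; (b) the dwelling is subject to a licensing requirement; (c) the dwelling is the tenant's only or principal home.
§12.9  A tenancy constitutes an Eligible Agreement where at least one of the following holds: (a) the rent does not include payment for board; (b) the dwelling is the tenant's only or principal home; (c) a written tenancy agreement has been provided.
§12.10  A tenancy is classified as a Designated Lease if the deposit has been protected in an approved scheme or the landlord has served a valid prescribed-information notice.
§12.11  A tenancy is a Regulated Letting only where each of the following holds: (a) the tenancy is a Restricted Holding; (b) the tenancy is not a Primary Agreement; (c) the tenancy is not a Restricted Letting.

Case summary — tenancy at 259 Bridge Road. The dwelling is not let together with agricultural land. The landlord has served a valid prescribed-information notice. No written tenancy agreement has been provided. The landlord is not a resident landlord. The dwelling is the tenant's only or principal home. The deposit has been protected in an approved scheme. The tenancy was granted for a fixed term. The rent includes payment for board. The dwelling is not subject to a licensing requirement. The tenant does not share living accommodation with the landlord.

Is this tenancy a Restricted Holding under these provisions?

Under §12.8: the rent does not include payment for board? no; the dwelling is subject to a licensing requirement? no; the dwelling is the tenant's only or principal home? yes — 1 of 3 hold (need ≥2) → not satisfied.
Under §12.3: the tenant does not share living accommodation with the landlord? yes; or the tenancy was granted as a periodic tenancy? no; or a written tenancy agreement has been provided? no. So the tenancy is a Class-N Agreement.
Under §12.4: Exempt Agreement (§12.8)? no; and Class-N Agreement (§12.3)? yes. So the tenancy is not a Restricted Holding.

No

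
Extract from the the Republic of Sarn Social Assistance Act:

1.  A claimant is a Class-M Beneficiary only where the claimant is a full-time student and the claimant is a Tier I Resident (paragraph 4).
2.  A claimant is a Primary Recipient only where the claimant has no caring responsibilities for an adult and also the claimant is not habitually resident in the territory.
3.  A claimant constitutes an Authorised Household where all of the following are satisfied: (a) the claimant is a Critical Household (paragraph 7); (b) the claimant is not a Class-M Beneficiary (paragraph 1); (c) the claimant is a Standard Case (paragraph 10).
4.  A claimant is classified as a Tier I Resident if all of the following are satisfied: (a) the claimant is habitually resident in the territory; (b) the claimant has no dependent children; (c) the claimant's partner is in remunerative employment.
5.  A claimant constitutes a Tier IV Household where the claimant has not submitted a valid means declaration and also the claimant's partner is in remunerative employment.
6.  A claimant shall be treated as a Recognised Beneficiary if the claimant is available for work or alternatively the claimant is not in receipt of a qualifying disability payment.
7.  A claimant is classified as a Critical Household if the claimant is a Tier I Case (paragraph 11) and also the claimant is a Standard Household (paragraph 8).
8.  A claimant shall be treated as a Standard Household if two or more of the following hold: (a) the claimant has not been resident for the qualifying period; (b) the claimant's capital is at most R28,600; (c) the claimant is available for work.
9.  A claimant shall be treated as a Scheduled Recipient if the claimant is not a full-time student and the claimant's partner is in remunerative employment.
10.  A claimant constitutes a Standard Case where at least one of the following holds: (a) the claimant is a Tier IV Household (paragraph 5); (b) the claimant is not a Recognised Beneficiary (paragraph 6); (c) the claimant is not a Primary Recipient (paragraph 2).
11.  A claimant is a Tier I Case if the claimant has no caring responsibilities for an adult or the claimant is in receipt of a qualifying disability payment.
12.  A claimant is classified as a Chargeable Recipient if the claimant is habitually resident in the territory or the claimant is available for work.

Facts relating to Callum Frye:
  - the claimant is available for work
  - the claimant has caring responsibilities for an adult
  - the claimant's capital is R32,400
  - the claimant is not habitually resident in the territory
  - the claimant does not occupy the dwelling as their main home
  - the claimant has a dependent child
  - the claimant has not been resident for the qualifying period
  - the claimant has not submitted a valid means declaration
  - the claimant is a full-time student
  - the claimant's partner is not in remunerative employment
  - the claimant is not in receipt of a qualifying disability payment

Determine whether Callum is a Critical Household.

Under paragraph 11: the claimant has no caring responsibilities for an adult? no; or the claimant is in receipt of a qualifying disability payment? no. So the claimant is not a Tier I Case.
Under paragraph 8: the claimant has not been resident for the qualifying period? yes; claimant's capital: R32,400 ≤ R28,600? no; the claimant is available for work? yes — 2 of 3 hold (need ≥2) → satisfied.
Under paragraph 7: Tier I Case (paragraph 11)? no; and Standard Household (paragraph 8)? yes. So the claimant is not a Critical Household.

No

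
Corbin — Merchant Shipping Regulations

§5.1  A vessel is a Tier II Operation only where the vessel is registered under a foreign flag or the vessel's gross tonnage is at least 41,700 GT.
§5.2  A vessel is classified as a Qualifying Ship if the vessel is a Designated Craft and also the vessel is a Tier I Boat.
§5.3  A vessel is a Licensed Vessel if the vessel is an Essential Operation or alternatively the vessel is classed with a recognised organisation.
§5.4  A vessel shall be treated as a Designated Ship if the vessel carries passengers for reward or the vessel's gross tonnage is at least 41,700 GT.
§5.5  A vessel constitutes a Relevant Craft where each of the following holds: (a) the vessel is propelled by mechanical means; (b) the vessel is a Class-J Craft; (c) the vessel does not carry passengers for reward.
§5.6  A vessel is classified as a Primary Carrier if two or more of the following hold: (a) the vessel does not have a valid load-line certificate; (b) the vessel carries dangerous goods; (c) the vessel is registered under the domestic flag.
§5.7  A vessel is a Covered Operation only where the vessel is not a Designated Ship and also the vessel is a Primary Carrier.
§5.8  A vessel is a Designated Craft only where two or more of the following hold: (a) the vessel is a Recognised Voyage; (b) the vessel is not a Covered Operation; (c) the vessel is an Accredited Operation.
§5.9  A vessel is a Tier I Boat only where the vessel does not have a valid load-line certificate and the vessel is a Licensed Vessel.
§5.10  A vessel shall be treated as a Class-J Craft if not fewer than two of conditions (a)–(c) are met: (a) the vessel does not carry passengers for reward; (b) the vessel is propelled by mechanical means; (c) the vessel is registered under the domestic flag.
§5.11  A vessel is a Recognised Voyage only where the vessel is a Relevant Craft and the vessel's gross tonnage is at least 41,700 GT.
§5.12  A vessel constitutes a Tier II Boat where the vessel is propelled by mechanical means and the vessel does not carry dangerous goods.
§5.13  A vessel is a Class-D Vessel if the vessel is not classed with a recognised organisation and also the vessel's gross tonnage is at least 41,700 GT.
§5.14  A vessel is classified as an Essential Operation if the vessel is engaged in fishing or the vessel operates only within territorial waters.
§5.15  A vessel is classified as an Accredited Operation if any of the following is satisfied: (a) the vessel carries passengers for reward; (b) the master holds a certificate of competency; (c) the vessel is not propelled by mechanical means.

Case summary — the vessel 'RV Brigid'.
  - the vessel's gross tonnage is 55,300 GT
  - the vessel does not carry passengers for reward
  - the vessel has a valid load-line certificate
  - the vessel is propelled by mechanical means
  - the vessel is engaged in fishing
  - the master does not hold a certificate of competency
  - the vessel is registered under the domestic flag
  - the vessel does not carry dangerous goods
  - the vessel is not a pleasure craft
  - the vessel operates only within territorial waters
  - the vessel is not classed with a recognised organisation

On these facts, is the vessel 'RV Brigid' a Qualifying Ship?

Under §5.10: the vessel does not carry passengers for reward? yes; the vessel is propelled by mechanical means? yes; the vessel is registered under the domestic flag? yes — 3 of 3 hold (need ≥2) → satisfied.
Under §5.5: the vessel is propelled by mechanical means? yes; and Class-J Craft (§5.10)? yes; and the vessel does not carry passengers for reward? yes. So the vessel is a Relevant Craft.
Under §5.11: Relevant Craft (§5.5)? yes; and vessel's gross tonnage: 55,300 GT ≥ 41,700 GT? yes. So the vessel is a Recognised Voyage.
Under §5.4: the vessel carries passengers for reward? no; or vessel's gross tonnage: 55,300 GT ≥ 41,700 GT? yes. So the vessel is a Designated Ship.
Under §5.6: the vessel does not have a valid load-line certificate? no; the vessel carries dangerous goods? no; the vessel is registered under the domestic flag? yes — 1 of 3 hold (need ≥2) → not satisfied.
Under §5.7: not a Designated Ship (§5.4)? no; and Primary Carrier (§5.6)? no. So the vessel is not a Covered Operation.
Under §5.15: the vessel carries passengers for reward? no; or the master holds a certificate of competency? no; or the vessel is not propelled by mechanical means? no. So the vessel is not an Accredited Operation.
Under §5.8: Recognised Voyage (§5.11)? yes; not a Covered Operation (§5.7)? yes; Accredited Operation (§5.15)? no — 2 of 3 hold (need ≥2) → satisfied.
Under §5.14: the vessel is engaged in fishing? yes; or the vessel operates only within territorial waters? yes. So the vessel is an Essential Operation.
Under §5.3: Essential Operation (§5.14)? yes; or the vessel is classed with a recognised organisation? no. So the vessel is a Licensed Vessel.
Under §5.9: the vessel does not have a valid load-line certificate? no; and Licensed Vessel (§5.3)? yes. So the vessel is not a Tier I Boat.
Under §5.2: Designated Craft (§5.8)? yes; and Tier I Boat (§5.9)? no. So the vessel is not a Qualifying Ship.

No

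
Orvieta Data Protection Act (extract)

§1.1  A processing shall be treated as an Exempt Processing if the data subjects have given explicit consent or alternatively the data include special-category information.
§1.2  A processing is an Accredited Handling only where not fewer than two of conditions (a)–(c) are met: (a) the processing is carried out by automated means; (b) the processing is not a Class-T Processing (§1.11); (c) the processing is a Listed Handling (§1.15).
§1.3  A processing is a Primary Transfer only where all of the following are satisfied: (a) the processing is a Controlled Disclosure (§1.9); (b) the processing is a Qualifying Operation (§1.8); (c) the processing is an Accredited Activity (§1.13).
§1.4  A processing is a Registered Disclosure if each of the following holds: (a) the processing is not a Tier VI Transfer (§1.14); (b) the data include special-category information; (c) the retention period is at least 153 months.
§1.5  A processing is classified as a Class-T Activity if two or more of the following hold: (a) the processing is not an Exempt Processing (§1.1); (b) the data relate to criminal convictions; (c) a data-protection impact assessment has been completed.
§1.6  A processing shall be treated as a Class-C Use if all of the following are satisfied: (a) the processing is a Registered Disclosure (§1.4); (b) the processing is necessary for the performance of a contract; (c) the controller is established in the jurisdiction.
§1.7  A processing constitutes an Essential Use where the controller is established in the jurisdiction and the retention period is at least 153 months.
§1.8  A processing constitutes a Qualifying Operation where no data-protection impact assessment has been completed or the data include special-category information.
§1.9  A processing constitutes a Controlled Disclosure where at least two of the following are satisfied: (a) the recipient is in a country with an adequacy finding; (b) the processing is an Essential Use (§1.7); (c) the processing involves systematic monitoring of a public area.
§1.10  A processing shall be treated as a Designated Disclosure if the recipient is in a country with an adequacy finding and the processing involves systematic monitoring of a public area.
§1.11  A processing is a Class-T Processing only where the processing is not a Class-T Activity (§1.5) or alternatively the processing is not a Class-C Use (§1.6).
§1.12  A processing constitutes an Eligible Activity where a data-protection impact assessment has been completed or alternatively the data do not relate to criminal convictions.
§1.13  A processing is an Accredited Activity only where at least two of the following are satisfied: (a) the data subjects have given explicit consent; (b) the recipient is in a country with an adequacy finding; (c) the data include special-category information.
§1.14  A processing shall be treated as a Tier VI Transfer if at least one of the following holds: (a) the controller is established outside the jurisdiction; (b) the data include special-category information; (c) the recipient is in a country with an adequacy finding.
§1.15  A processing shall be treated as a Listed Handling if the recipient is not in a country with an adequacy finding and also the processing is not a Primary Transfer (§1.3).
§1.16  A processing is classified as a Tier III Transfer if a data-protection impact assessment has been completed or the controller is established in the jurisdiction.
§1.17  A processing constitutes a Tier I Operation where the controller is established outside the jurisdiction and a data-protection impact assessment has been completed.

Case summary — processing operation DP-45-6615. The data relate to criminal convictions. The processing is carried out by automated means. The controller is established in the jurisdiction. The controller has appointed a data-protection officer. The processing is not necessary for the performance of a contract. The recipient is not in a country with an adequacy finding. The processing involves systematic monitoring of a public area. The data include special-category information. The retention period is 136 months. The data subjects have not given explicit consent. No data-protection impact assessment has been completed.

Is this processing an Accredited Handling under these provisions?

Yes

§1.1 — Exempt Processing: [the data subjects have given explicit consent? no] OR [the data include special-category information? yes] → satisfied.
§1.5 — Class-T Activity: not an Exempt Processing (§1.1)? no; the data relate to criminal convictions? yes; a data-protection impact assessment has been completed? no — 1 of 3 hold (need ≥2) → not satisfied.
§1.14 — Tier VI Transfer: [the controller is established outside the jurisdiction? no] OR [the data include special-category information? yes] OR [the recipient is in a country with an adequacy finding? no] → satisfied.
§1.4 — Registered Disclosure: [not a Tier VI Transfer (§1.14)? no] AND [the data include special-category information? yes] AND [retention period: 136 months ≥ 153 months? no] → not satisfied.
§1.6 — Class-C Use: [Registered Disclosure (§1.4)? no] AND [the processing is necessary for the performance of a contract? no] AND [the controller is established in the jurisdiction? yes] → not satisfied.
§1.11 — Class-T Processing: [not a Class-T Activity (§1.5)? yes] OR [not a Class-C Use (§1.6)? yes] → satisfied.
§1.7 — Essential Use: [the controller is established in the jurisdiction? yes] AND [retention period: 136 months ≥ 153 months? no] → not satisfied.
§1.9 — Controlled Disclosure: the recipient is in a country with an adequacy finding? no; Essential Use (§1.7)? no; the processing involves systematic monitoring of a public area? yes — 1 of 3 hold (need ≥2) → not satisfied.
§1.8 — Qualifying Operation: [no data-protection impact assessment has been completed? yes] OR [the data include special-category information? yes] → satisfied.
§1.13 — Accredited Activity: the data subjects have given explicit consent? no; the recipient is in a country with an adequacy finding? no; the data include special-category information? yes — 1 of 3 hold (need ≥2) → not satisfied.
§1.3 — Primary Transfer: [Controlled Disclosure (§1.9)? no] AND [Qualifying Operation (§1.8)? yes] AND [Accredited Activity (§1.13)? no] → not satisfied.
§1.15 — Listed Handling: [the recipient is not in a country with an adequacy finding? yes] AND [not a Primary Transfer (§1.3)? yes] → satisfied.
§1.2 — Accredited Handling: the processing is carried out by automated means? yes; not a Class-T Processing (§1.11)? no; Listed Handling (§1.15)? yes — 2 of 3 hold (need ≥2) → satisfied.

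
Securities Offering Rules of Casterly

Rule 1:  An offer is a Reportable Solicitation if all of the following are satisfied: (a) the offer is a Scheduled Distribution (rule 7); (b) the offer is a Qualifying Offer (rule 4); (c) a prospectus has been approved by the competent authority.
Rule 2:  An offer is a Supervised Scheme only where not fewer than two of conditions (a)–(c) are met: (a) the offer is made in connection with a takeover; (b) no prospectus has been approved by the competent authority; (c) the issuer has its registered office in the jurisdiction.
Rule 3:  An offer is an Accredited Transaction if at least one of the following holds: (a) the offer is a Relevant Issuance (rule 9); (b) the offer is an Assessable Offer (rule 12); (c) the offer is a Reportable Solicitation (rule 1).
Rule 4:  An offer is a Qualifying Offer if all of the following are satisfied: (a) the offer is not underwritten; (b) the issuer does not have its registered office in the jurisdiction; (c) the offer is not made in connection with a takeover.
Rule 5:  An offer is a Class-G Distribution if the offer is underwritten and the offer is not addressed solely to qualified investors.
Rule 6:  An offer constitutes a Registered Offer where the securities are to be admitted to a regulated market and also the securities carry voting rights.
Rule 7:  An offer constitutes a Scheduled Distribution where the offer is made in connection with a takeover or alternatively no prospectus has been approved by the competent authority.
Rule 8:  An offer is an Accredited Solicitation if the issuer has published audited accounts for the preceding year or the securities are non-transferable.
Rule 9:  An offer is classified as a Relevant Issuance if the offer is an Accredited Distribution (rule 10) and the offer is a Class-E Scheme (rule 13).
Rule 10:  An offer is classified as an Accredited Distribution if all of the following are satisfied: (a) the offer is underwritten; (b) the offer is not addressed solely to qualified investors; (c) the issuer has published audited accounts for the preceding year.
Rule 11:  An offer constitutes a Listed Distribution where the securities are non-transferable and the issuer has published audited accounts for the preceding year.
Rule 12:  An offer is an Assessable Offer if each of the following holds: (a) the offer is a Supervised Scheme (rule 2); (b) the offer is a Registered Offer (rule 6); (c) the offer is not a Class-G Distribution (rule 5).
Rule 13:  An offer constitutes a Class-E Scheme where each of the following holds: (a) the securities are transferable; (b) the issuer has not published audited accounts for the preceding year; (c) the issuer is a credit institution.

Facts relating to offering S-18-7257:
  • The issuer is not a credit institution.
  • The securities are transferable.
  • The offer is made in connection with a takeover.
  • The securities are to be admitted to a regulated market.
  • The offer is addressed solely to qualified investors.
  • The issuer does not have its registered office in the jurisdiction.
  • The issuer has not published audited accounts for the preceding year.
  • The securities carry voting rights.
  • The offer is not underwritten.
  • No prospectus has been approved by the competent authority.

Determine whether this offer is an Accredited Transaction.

rule 10 — Accredited Distribution: [the offer is underwritten? no] AND [the offer is not addressed solely to qualified investors? no] AND [the issuer has published audited accounts for the preceding year? no] → not satisfied.
rule 13 — Class-E Scheme: [the securities are transferable? yes] AND [the issuer has not published audited accounts for the preceding year? yes] AND [the issuer is a credit institution? no] → not satisfied.
rule 9 — Relevant Issuance: [Accredited Distribution (rule 10)? no] AND [Class-E Scheme (rule 13)? no] → not satisfied.
rule 2 — Supervised Scheme: the offer is made in connection with a takeover? yes; no prospectus has been approved by the competent authority? yes; the issuer has its registered office in the jurisdiction? no — 2 of 3 hold (need ≥2) → satisfied.
rule 6 — Registered Offer: [the securities are to be admitted to a regulated market? yes] AND [the securities carry voting rights? yes] → satisfied.
rule 5 — Class-G Distribution: [the offer is underwritten? no] AND [the offer is not addressed solely to qualified investors? no] → not satisfied.
rule 12 — Assessable Offer: [Supervised Scheme (rule 2)? yes] AND [Registered Offer (rule 6)? yes] AND [not a Class-G Distribution (rule 5)? yes] → satisfied.
rule 7 — Scheduled Distribution: [the offer is made in connection with a takeover? yes] OR [no prospectus has been approved by the competent authority? yes] → satisfied.
rule 4 — Qualifying Offer: [the offer is not underwritten? yes] AND [the issuer does not have its registered office in the jurisdiction? yes] AND [the offer is not made in connection with a takeover? no] → not satisfied.
rule 1 — Reportable Solicitation: [Scheduled Distribution (rule 7)? yes] AND [Qualifying Offer (rule 4)? no] AND [a prospectus has been approved by the competent authority? no] → not satisfied.
rule 3 — Accredited Transaction: [Relevant Issuance (rule 9)? no] OR [Assessable Offer (rule 12)? yes] OR [Reportable Solicitation (rule 1)? no] → satisfied.

Yes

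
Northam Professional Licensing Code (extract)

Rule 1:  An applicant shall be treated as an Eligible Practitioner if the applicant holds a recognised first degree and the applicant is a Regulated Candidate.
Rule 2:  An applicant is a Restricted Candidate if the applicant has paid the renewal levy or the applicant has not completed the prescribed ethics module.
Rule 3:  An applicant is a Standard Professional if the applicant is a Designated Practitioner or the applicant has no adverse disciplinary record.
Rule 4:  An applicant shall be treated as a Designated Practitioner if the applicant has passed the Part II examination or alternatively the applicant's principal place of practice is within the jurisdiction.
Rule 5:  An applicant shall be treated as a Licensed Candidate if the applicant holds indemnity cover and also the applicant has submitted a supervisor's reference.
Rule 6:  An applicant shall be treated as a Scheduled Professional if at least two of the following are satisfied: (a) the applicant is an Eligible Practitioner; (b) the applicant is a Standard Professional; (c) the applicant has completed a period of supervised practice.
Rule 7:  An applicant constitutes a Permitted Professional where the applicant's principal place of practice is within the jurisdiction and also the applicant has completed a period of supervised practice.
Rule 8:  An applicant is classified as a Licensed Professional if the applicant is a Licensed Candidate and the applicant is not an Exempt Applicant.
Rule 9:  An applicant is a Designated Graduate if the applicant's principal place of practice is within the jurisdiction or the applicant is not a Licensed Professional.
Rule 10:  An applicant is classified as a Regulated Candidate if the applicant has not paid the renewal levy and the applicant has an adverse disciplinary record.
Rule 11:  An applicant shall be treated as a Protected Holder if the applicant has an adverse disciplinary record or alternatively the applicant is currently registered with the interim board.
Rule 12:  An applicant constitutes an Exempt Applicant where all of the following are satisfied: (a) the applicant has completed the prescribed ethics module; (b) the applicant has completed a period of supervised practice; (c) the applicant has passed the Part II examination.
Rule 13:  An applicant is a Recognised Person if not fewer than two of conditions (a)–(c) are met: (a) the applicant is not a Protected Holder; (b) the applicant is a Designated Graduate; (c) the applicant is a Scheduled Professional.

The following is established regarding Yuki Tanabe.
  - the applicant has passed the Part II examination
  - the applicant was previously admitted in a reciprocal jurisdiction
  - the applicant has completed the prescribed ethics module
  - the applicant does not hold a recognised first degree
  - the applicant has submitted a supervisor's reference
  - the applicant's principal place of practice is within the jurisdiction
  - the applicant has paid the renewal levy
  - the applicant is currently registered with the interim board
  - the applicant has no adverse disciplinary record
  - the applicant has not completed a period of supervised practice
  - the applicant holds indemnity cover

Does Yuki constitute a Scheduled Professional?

rule 10 — Regulated Candidate: [the applicant has not paid the renewal levy? no] AND [the applicant has an adverse disciplinary record? no] → not satisfied.
rule 1 — Eligible Practitioner: [the applicant holds a recognised first degree? no] AND [Regulated Candidate (rule 10)? no] → not satisfied.
rule 4 — Designated Practitioner: [the applicant has passed the Part II examination? yes] OR [the applicant's principal place of practice is within the jurisdiction? yes] → satisfied.
rule 3 — Standard Professional: [Designated Practitioner (rule 4)? yes] OR [the applicant has no adverse disciplinary record? yes] → satisfied.
rule 6 — Scheduled Professional: Eligible Practitioner (rule 1)? no; Standard Professional (rule 3)? yes; the applicant has completed a period of supervised practice? no — 1 of 3 hold (need ≥2) → not satisfied.

No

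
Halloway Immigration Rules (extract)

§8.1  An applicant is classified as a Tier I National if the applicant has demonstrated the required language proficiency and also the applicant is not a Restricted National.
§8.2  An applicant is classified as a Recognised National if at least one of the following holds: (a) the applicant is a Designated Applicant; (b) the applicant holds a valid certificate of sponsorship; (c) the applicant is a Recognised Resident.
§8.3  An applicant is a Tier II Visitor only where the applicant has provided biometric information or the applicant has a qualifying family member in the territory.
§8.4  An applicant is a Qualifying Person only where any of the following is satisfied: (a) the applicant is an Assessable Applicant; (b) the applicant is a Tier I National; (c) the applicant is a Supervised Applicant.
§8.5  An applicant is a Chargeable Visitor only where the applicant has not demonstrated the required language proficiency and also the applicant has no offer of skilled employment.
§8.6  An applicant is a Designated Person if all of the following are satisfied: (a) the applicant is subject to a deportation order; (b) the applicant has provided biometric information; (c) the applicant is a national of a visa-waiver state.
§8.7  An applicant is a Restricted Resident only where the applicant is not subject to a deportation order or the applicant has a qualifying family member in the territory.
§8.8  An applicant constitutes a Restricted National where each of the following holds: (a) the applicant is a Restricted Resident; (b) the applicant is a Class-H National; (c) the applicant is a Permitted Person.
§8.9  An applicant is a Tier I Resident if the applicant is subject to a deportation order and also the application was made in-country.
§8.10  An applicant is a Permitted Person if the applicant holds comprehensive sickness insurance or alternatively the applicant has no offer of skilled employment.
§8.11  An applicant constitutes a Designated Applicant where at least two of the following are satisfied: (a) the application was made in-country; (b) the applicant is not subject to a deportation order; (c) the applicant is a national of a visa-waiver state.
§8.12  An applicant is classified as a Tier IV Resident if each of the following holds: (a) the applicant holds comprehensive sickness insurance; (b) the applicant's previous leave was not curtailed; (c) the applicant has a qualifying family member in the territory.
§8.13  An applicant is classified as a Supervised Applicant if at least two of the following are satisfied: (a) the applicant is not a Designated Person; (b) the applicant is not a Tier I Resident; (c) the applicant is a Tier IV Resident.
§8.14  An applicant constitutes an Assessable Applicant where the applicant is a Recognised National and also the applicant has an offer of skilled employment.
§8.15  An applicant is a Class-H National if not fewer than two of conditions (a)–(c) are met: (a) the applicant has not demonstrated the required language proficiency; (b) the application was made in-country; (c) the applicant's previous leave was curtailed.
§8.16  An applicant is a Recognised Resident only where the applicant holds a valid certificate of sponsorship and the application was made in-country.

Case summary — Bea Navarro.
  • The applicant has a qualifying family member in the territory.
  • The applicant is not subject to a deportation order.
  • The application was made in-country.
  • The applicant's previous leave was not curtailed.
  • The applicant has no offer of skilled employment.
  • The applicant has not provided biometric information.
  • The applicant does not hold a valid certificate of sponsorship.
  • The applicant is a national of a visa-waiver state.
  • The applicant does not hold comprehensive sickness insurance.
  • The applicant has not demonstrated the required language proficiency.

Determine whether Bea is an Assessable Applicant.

No

§8.11 — Designated Applicant: the application was made in-country? yes; the applicant is not subject to a deportation order? yes; the applicant is a national of a visa-waiver state? yes — 3 of 3 hold (need ≥2) → satisfied.
§8.16 — Recognised Resident: [the applicant holds a valid certificate of sponsorship? no] AND [the application was made in-country? yes] → not satisfied.
§8.2 — Recognised National: [Designated Applicant (§8.11)? yes] OR [the applicant holds a valid certificate of sponsorship? no] OR [Recognised Resident (§8.16)? no] → satisfied.
§8.14 — Assessable Applicant: [Recognised National (§8.2)? yes] AND [the applicant has an offer of skilled employment? no] → not satisfied.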